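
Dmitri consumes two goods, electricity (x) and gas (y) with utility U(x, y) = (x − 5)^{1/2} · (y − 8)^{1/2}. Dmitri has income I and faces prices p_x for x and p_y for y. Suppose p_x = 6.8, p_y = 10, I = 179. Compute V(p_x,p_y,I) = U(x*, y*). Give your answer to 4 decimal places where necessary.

Let x' = x−5, y' = y−8. MRS = y'/x' = p_x/p_y.
Substituting into the budget: x* = 5 + 0.5·(I − 5·p_x − 8·p_y)/p_x, and y* = 8 + 0.5·(…)/p_y.
Discretionary income = 179 − 5·6.8 − 8·10 = 65; x* = 5 + 0.5·65/6.8 = 9.7794; y* = 8 + 0.5·65/10 = 11.25.
Utility at the optimum: U(9.7794, 11.25) = 3.9412.

V = 3.9412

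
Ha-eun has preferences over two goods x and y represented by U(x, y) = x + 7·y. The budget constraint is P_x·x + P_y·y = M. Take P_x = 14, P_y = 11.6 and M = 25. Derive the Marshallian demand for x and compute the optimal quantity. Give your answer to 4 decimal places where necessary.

x* = 0

Linear utility — the consumer picks whichever good has higher MU/price: 1/14 = 0.0714 vs 7/11.6 = 0.6034.
y gives more utility per dollar, so spend all income on y: y* = M/P_y, x* = 0.
Numerically: x* = 0, y* = 2.1552.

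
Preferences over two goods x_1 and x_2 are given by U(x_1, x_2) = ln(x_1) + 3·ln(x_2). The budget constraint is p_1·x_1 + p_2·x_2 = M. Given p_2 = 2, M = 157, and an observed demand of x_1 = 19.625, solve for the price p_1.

Tangency: MRS = (1/3)·x_2/x_1 = p_1/p_2.
So p_2·x_2 = 3·p_1·x_1; combined with the budget, a share 0.25 of income goes to x_1.
Demand: x_1*(p_1,p_2,M) = 0.25·M/p_1 and x_2* = 0.75·M/p_2.
Set x_1* = 19.625 in the demand function and solve for p_1: p_1 = 2.

p_1 = 2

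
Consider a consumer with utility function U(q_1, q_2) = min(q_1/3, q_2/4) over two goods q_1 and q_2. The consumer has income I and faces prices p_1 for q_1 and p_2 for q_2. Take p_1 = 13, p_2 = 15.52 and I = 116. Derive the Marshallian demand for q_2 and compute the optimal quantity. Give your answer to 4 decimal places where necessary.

q_2* = 4.5904

Leontief preferences: the optimum is at the kink where q_1/3 = q_2/4, i.e. q_2 = (4/3)·q_1.
Budget: p_1·q_1 + p_2·(4/3)·q_1 = I, so (3·p_1 + 4·p_2)·q_1 = 3·I.
Demand: q_1*(p_1,p_2,I) = 3·I/(3·p_1 + 4·p_2), q_2* = 4·I/(3·p_1 + 4·p_2).
Here 3·13 + 4·15.52 = 101.08, giving q_2* = 4.5904.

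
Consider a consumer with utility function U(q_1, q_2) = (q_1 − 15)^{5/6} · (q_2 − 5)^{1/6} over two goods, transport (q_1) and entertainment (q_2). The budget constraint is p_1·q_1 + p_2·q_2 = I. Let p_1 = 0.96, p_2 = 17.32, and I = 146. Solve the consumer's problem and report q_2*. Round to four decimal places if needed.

MRS = 5·(q_2−5)/(q_1−15). Tangency with p_1/p_2 gives q_2−5 = (1/5)·(p_1/p_2)·(q_1−15).
Substituting into the budget: q_1* = 15 + 5/6·(I − 15·p_1 − 5·p_2)/p_1, and q_2* = 5 + 1/6·(…)/p_2.
Discretionary income = 146 − 15·0.96 − 5·17.32 = 45; q_2* = 5 + 1/6·45/17.32 = 5.433.

q_2* = 5.433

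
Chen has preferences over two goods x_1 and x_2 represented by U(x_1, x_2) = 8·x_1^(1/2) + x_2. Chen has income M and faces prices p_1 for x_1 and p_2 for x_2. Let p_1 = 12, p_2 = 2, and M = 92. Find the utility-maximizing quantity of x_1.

MU_x_1 = 4/√x_1, MU_x_2 = 1. Tangency: 4/√x_1 = p_1/p_2.
Solve: √x_1 = 4·p_2/p_1, so x_1*(p_1,p_2) = (4·p_2/p_1)², and x_2* = (M − p_1·x_1*)/p_2.
Plugging in: x_1* = (4·2/12)² = 0.4444.

x_1* = 0.4444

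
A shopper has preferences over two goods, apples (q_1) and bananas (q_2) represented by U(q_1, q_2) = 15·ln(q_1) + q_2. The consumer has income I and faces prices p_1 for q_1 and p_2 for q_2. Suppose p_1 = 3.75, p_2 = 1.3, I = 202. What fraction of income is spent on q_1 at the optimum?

Set MRS = p_1/p_2: (15/q_1)/1 = p_1/p_2.
So q_1*(p_1,p_2) = 15·p_2/p_1, independent of income; and q_2* = (I − 15·p_2)/p_2.
At the given prices: q_1* = 15·1.3/3.75 = 5.2, and q_2* = 140.3846.
Expenditure on q_1: 3.75·5.2 = 19.5; share = 0.0965.

share on q_1 = 0.0965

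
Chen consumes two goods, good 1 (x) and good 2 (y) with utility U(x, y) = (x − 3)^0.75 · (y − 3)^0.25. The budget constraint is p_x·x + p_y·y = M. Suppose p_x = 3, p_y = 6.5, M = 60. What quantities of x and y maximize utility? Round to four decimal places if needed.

Let x' = x−3, y' = y−3. MRS = 3·y'/x' = p_x/p_y.
Substituting into the budget: x* = 3 + 0.75·(M − 3·p_x − 3·p_y)/p_x, and y* = 3 + 0.25·(…)/p_y.
Discretionary income = 60 − 3·3 − 3·6.5 = 31.5; x* = 3 + 0.75·31.5/3 = 10.875; y* = 3 + 0.25·31.5/6.5 = 4.2115.

x* = 10.875, y* = 4.2115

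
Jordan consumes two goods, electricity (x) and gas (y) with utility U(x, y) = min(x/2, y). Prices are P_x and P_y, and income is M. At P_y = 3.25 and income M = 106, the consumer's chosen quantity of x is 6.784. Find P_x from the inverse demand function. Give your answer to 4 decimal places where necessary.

Leontief preferences: the optimum is at the kink where x/2 = y/1, i.e. y = (1/2)·x.
Budget: P_x·x + P_y·(1/2)·x = M, so (2·P_x + P_y)·x = 2·M.
Demand: x*(P_x,P_y,M) = 2·M/(2·P_x + P_y), y* = M/(2·P_x + P_y).
Set x* = 6.784 in the demand function and solve for P_x: P_x = 14.

P_x = 14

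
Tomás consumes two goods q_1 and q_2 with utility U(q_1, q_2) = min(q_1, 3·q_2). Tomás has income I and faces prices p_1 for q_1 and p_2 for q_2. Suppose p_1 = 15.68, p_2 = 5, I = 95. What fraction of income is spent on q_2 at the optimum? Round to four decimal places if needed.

Demand: q_1*(p_1,p_2,I) = 3·I/(3·p_1 + p_2), q_2* = I/(3·p_1 + p_2).
Here 3·15.68 + 5 = 52.04, giving q_1* = 5.4766 and q_2* = 1.8255.
Expenditure on q_2: 5·1.8255 = 9.1276; share = 0.0961.

share on q_2 = 0.0961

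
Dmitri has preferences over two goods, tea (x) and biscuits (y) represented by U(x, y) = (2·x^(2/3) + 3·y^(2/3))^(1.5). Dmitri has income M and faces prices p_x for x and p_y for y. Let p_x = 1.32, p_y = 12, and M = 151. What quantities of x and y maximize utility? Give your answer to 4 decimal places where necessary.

x* = 109.9057, y* = 0.4937

From the CES first-order condition, (2/3)·(y/x)^(1/3) = p_x/p_y.
Hence y/x = ((3/2)·p_x/p_y)^(1/(1/3)), i.e. raised to the 3 power.
Substitute y = (y/x)·x into the budget: x* = M/(p_x + p_y·(y/x)).
Numerically y/x = 0.004492, so x* = 151/(1.32 + 12·0.004492) = 109.9057 and y* = 0.004492·109.9057 = 0.4937.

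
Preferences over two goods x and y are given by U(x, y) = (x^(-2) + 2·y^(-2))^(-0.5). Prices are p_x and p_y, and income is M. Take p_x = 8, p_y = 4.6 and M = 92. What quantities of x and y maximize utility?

x* = 6.1458, y* = 9.3117

MRS = MU_x/MU_y = (1/2)·(y/x)^(3). Set equal to p_x/p_y.
Solve for the ratio: y/x = [2·p_x/p_y]^(1/3).
Substitute y = (y/x)·x into the budget: x* = M/(p_x + p_y·(y/x)).
Numerically y/x = 1.515144, so x* = 92/(8 + 4.6·1.515144) = 6.1458 and y* = 1.515144·6.1458 = 9.3117.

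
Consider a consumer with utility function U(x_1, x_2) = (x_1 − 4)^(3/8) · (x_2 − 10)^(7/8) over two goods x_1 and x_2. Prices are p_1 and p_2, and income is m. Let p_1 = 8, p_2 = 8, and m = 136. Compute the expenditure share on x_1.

Let x_1' = x_1−4, x_2' = x_2−10. MRS = (3/7)·x_2'/x_1' = p_1/p_2.
After buying the subsistence bundle (4, 10), a share 0.3 of the remaining income goes to x_1: x_1* = 4 + 0.3·(m − 4p_1 − 10p_2)/p_1.
Discretionary income = 136 − 4·8 − 10·8 = 24; x_1* = 4 + 0.3·24/8 = 4.9; x_2* = 10 + 0.7·24/8 = 12.1.
Expenditure on x_1: 8·4.9 = 39.2; share = 0.2882.

share on x_1 = 0.2882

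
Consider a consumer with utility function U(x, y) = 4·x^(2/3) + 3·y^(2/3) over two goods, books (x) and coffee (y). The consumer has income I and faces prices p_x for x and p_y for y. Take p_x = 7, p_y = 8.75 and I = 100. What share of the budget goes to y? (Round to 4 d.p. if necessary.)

share on y = 0.2126

MRS = MU_x/MU_y = (4/3)·(y/x)^(1/3). Set equal to p_x/p_y.
Hence y/x = ((3/4)·p_x/p_y)^(1/(1/3)), i.e. raised to the 3 power.
With the ratio pinned down, the budget gives x* = I/(p_x + p_y·(y/x)) and y* = (y/x)·x*.
Numerically y/x = 0.216, so x* = 100/(7 + 8.75·0.216) = 11.2486 and y* = 0.216·11.2486 = 2.4297.
Expenditure on y: 8.75·2.4297 = 21.2598; share = 0.2126.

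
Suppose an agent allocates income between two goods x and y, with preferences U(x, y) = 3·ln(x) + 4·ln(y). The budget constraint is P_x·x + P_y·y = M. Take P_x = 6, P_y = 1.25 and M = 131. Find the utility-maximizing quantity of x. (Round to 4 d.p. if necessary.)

x* = 9.3571

Tangency: MRS = (3/4)·y/x = P_x/P_y.
Rearranging, P_y·y = (4/3)·P_x·x. Substituting into the budget gives P_x·x·(1 + (4/3)) = M.
Demand: x*(P_x,P_y,M) = 3/7·M/P_x and y* = 4/7·M/P_y.
At P_x=6, P_y=1.25, M=131: x* = 3/7·131/6 = 9.3571.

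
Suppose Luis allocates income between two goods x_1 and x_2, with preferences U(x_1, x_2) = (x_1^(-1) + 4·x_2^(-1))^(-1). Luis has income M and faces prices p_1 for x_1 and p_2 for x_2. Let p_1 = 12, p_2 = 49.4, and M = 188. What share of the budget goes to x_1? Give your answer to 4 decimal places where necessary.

share on x_1 = 0.1977

From the CES first-order condition, (1/4)·(x_2/x_1)^(2) = p_1/p_2.
Hence x_2/x_1 = (4·p_1/p_2)^(1/(2)), i.e. raised to the 0.5 power.
With the ratio pinned down, the budget gives x_1* = M/(p_1 + p_2·(x_2/x_1)) and x_2* = (x_2/x_1)·x_1*.
Numerically x_2/x_1 = 0.985728, so x_1* = 188/(12 + 49.4·0.985728) = 3.0975 and x_2* = 0.985728·3.0975 = 3.0532.
Expenditure on x_1: 12·3.0975 = 37.1695; share = 0.1977.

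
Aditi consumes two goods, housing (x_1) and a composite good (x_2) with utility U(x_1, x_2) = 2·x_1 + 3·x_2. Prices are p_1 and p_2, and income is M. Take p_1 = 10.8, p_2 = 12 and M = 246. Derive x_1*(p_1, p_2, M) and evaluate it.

x_1* = 0

Linear utility — the consumer picks whichever good has higher MU/price: 2/10.8 = 0.1852 vs 3/12 = 0.25.
x_2 gives more utility per dollar, so spend all income on x_2: x_2* = M/p_2, x_1* = 0.
Numerically: x_1* = 0, x_2* = 20.5.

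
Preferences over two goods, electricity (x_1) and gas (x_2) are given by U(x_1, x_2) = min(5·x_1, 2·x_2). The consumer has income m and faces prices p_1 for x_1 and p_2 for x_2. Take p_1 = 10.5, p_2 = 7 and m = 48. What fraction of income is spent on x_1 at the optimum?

share on x_1 = 0.375

Demand: x_1*(p_1,p_2,m) = 2·m/(2·p_1 + 5·p_2), x_2* = 5·m/(2·p_1 + 5·p_2).
Here 2·10.5 + 5·7 = 56, giving x_1* = 1.7143 and x_2* = 4.2857.
Expenditure on x_1: 10.5·1.7143 = 18; share = 0.375.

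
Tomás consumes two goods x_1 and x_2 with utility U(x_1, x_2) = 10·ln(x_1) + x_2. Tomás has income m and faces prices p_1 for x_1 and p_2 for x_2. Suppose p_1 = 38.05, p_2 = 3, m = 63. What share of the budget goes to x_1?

share on x_1 = 0.4762

At the given prices: x_1* = 10·3/38.05 = 0.7884, and x_2* = 11.
Expenditure on x_1: 38.05·0.7884 = 30; share = 0.4762.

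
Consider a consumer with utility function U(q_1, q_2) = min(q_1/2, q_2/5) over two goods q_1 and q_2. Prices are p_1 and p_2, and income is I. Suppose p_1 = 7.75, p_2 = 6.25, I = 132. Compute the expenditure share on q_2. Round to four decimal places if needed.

share on q_2 = 0.6684

With perfect complements, no substitution: consume in ratio q_1:q_2 = 2:5.
Budget: p_1·q_1 + p_2·(5/2)·q_1 = I, so (2·p_1 + 5·p_2)·q_1 = 2·I.
Demand: q_1*(p_1,p_2,I) = 2·I/(2·p_1 + 5·p_2), q_2* = 5·I/(2·p_1 + 5·p_2).
Here 2·7.75 + 5·6.25 = 46.75, giving q_1* = 5.6471 and q_2* = 14.1176.
Expenditure on q_2: 6.25·14.1176 = 88.2353; share = 0.6684.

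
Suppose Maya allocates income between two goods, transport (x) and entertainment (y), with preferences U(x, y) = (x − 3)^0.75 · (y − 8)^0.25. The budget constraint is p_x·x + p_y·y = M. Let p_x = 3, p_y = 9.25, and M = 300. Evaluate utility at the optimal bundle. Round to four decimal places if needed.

This is Cobb-Douglas in (x−3, y−8): tangency gives 0.75·p_y·(y−8) = 0.25·p_x·(x−3).
After buying the subsistence bundle (3, 8), a share 0.75 of the remaining income goes to x: x* = 3 + 0.75·(M − 3p_x − 8p_y)/p_x.
Discretionary income = 300 − 3·3 − 8·9.25 = 217; x* = 3 + 0.75·217/3 = 57.25; y* = 8 + 0.25·217/9.25 = 13.8649.
Utility at the optimum: U(57.25, 13.8649) = 31.1074.

V = 31.1074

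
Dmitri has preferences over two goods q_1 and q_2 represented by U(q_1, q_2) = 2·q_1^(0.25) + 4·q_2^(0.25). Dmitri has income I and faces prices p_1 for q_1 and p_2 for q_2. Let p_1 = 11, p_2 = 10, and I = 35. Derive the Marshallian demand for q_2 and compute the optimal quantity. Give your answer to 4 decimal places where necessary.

MU_q_1 ∝ 2·q_1^(-0.75), MU_q_2 ∝ 4·q_2^(-0.75), so MRS = (1/2)·(q_2/q_1)^(0.75) = p_1/p_2.
Solve for the ratio: q_2/q_1 = [2·p_1/p_2]^(4/3).
With the ratio pinned down, the budget gives q_1* = I/(p_1 + p_2·(q_2/q_1)) and q_2* = (q_2/q_1)·q_1*.
Numerically q_2/q_1 = 2.861301, so q_1* = 35/(11 + 10·2.861301) = 0.8835 and q_2* = 2.861301·0.8835 = 2.5281.

q_2* = 2.5281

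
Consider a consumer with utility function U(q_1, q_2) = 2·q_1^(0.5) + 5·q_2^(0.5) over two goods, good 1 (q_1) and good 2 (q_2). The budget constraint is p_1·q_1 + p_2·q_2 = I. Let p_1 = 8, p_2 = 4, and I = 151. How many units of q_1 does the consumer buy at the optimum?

q_1* = 1.3981

MRS = MU_q_1/MU_q_2 = (2/5)·(q_2/q_1)^(0.5). Set equal to p_1/p_2.
Hence q_2/q_1 = ((5/2)·p_1/p_2)^(1/(0.5)), i.e. raised to the 2 power.
Substitute q_2 = (q_2/q_1)·q_1 into the budget: q_1* = I/(p_1 + p_2·(q_2/q_1)).
Numerically q_2/q_1 = 25, so q_1* = 151/(8 + 4·25) = 1.3981.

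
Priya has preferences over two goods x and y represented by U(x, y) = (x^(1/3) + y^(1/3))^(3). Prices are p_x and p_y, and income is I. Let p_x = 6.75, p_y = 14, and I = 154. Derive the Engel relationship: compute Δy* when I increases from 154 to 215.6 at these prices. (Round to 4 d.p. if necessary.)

MRS = MU_x/MU_y = (y/x)^(2/3). Set equal to p_x/p_y.
Solve for the ratio: y/x = [p_x/p_y]^(1.5).
Substitute y = (y/x)·x into the budget: x* = I/(p_x + p_y·(y/x)).
Numerically y/x = 0.334783, so x* = 154/(6.75 + 14·0.334783) = 13.4651 and y* = 0.334783·13.4651 = 4.5079.
At I' = 215.6: y* = 6.311. Change: 6.311 − 4.5079 = 1.8032.

Δy* = 1.8032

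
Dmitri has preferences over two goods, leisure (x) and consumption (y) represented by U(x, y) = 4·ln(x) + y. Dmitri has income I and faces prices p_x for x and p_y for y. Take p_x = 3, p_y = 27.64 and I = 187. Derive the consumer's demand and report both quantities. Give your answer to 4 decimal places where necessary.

MU_x = 4/x, MU_y = 1. Tangency: 4/x = p_x/p_y.
So x*(p_x,p_y) = 4·p_y/p_x, independent of income; and y* = (I − 4·p_y)/p_y.
At the given prices: x* = 4·27.64/3 = 36.8533, and y* = 2.7656.

x* = 36.8533, y* = 2.7656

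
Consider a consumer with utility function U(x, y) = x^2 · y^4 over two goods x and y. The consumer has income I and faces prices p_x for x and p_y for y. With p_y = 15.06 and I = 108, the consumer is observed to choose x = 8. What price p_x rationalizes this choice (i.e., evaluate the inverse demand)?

MU_x/MU_y = (2·y)/(4·x); tangency sets this equal to p_x/p_y.
So 2·p_y·y = 4·p_x·x; combined with the budget, a share 1/3 of income goes to x.
Demand: x*(p_x,p_y,I) = 1/3·I/p_x and y* = 2/3·I/p_y.
Set x* = 8 in the demand function and solve for p_x: p_x = 4.5.

p_x = 4.5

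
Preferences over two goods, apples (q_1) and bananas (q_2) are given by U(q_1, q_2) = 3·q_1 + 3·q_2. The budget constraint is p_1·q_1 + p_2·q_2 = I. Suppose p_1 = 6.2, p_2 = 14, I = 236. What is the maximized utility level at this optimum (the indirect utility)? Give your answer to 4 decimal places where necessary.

Linear utility — the consumer picks whichever good has higher MU/price: 3/6.2 = 0.4839 vs 3/14 = 0.2143.
q_1 gives more utility per dollar, so spend all income on q_1: q_1* = I/p_1, q_2* = 0.
Numerically: q_1* = 38.0645, q_2* = 0.
Utility at the optimum: U(38.0645, 0) = 114.1935.

V = 114.1935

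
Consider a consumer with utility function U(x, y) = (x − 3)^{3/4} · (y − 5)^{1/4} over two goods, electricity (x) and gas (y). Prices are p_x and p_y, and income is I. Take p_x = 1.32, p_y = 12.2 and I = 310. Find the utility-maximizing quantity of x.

After buying the subsistence bundle (3, 5), a share 0.75 of the remaining income goes to x: x* = 3 + 0.75·(I − 3p_x − 5p_y)/p_x.
Discretionary income = 310 − 3·1.32 − 5·12.2 = 245.04; x* = 3 + 0.75·245.04/1.32 = 142.2273.

x* = 142.2273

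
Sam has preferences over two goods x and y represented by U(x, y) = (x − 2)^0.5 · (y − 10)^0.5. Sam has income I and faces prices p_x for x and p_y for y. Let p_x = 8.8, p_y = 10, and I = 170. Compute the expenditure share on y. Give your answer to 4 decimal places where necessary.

share on y = 0.7424

Let x' = x−2, y' = y−10. MRS = y'/x' = p_x/p_y.
After buying the subsistence bundle (2, 10), a share 0.5 of the remaining income goes to x: x* = 2 + 0.5·(I − 2p_x − 10p_y)/p_x.
Discretionary income = 170 − 2·8.8 − 10·10 = 52.4; x* = 2 + 0.5·52.4/8.8 = 4.9773; y* = 10 + 0.5·52.4/10 = 12.62.
Expenditure on y: 10·12.62 = 126.2; share = 0.7424.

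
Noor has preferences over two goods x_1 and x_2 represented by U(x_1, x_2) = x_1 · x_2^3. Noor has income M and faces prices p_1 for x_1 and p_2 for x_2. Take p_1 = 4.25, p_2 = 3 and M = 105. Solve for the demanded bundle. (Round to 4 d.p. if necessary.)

Tangency: MRS = (1/3)·x_2/x_1 = p_1/p_2.
Rearranging, p_2·x_2 = 3·p_1·x_1. Substituting into the budget gives p_1·x_1·(1 + 3) = M.
Demand: x_1*(p_1,p_2,M) = 0.25·M/p_1 and x_2* = 0.75·M/p_2.
At p_1=4.25, p_2=3, M=105: x_1* = 0.25·105/4.25 = 6.1765, x_2* = 26.25.

x_1* = 6.1765, x_2* = 26.25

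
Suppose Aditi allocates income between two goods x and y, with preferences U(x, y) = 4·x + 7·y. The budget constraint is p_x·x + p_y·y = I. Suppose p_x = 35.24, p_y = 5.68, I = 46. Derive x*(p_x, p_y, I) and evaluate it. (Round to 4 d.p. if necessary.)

x* = 0

Perfect substitutes: compare marginal utility per dollar. 4/p_x vs 7/p_y → 0.1135 vs 1.2324.
y gives more utility per dollar, so spend all income on y: y* = I/p_y, x* = 0.
Numerically: x* = 0, y* = 8.0986.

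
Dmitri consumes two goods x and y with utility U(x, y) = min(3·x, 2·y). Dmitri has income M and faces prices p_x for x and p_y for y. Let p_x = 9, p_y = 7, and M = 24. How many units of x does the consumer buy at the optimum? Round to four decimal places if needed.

x* = 1.2308

Demand: x*(p_x,p_y,M) = 2·M/(2·p_x + 3·p_y), y* = 3·M/(2·p_x + 3·p_y).
Here 2·9 + 3·7 = 39, giving x* = 1.2308.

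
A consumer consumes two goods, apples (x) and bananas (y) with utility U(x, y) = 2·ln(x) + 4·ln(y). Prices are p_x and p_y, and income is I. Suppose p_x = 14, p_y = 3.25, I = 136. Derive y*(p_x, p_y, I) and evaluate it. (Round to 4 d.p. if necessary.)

y* = 27.8974

The MRS is (1/2)·y/x. Set MRS = p_x/p_y.
So 2·p_y·y = 4·p_x·x; combined with the budget, a share 1/3 of income goes to x.
Demand: x*(p_x,p_y,I) = 1/3·I/p_x and y* = 2/3·I/p_y.
At p_x=14, p_y=3.25, I=136: y* = 2/3·136/3.25 = 27.8974.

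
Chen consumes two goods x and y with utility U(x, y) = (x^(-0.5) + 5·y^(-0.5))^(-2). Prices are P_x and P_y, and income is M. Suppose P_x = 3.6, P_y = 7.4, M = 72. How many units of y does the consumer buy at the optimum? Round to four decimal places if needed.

From the CES first-order condition, (1/5)·(y/x)^(1.5) = P_x/P_y.
Hence y/x = (5·P_x/P_y)^(1/(1.5)), i.e. raised to the 2/3 power.
Substitute y = (y/x)·x into the budget: x* = M/(P_x + P_y·(y/x)).
Numerically y/x = 1.808675, so x* = 72/(3.6 + 7.4·1.808675) = 4.2392 and y* = 1.808675·4.2392 = 7.6674.

y* = 7.6674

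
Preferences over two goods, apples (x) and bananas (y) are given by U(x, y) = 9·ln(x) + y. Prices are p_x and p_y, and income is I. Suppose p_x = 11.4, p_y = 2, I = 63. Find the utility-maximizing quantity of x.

x* = 1.5789

MU_x = 9/x, MU_y = 1. Tangency: 9/x = p_x/p_y.
So x*(p_x,p_y) = 9·p_y/p_x, independent of income; and y* = (I − 9·p_y)/p_y.
At the given prices: x* = 9·2/11.4 = 1.5789.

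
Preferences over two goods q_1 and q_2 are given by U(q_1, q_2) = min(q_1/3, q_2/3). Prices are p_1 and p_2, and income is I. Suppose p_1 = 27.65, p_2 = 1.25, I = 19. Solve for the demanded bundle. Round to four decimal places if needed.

q_1* = 0.6574, q_2* = 0.6574

With perfect complements, no substitution: consume in ratio q_1:q_2 = 3:3.
Budget: p_1·q_1 + p_2·q_1 = I, so (3·p_1 + 3·p_2)·q_1 = 3·I.
Demand: q_1*(p_1,p_2,I) = 3·I/(3·p_1 + 3·p_2), q_2* = 3·I/(3·p_1 + 3·p_2).
Here 3·27.65 + 3·1.25 = 86.7, giving q_1* = 0.6574 and q_2* = 0.6574.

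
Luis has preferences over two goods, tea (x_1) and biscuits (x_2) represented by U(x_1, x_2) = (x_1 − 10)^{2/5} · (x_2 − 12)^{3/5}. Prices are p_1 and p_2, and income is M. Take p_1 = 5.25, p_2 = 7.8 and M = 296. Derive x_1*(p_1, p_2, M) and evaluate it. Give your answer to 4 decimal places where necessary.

x_1* = 21.421

Let x_1' = x_1−10, x_2' = x_2−12. MRS = (2/3)·x_2'/x_1' = p_1/p_2.
Substituting into the budget: x_1* = 10 + 0.4·(M − 10·p_1 − 12·p_2)/p_1, and x_2* = 12 + 0.6·(…)/p_2.
Discretionary income = 296 − 10·5.25 − 12·7.8 = 149.9; x_1* = 10 + 0.4·149.9/5.25 = 21.421.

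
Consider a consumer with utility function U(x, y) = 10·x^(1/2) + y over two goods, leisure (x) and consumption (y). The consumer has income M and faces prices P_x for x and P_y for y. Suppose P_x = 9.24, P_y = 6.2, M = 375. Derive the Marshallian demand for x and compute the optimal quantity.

x* = 11.2559

Set MRS = P_x/P_y: 5·x^(−1/2) = P_x/P_y.
Thus x* = (5·P_y/P_x)² — independent of M — with the rest of income spent on y.
Plugging in: x* = (5·6.2/9.24)² = 11.2559.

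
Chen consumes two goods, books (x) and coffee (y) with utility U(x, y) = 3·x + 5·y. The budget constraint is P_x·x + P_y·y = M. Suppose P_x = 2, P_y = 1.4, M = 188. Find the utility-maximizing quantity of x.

x* = 0

y gives more utility per dollar, so spend all income on y: y* = M/P_y, x* = 0.
Numerically: x* = 0, y* = 134.2857.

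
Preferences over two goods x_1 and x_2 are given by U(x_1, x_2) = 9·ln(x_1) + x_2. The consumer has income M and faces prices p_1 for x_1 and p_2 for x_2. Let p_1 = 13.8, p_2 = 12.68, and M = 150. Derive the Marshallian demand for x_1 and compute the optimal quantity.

MU_x_1 = 9/x_1, MU_x_2 = 1. Tangency: 9/x_1 = p_1/p_2.
So x_1*(p_1,p_2) = 9·p_2/p_1, independent of income; and x_2* = (M − 9·p_2)/p_2.
At the given prices: x_1* = 9·12.68/13.8 = 8.2696.

x_1* = 8.2696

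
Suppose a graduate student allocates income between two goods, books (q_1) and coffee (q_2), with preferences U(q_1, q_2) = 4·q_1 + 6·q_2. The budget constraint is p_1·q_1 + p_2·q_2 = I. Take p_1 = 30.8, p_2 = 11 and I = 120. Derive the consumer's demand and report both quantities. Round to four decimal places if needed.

q_2 gives more utility per dollar, so spend all income on q_2: q_2* = I/p_2, q_1* = 0.
Numerically: q_1* = 0, q_2* = 10.9091.

q_1* = 0, q_2* = 10.9091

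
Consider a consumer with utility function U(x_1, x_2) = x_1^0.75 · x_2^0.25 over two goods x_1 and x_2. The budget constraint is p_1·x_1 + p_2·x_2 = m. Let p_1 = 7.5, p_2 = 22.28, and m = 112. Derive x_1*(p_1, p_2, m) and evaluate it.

Tangency: MRS = 3·x_2/x_1 = p_1/p_2.
So 0.75·p_2·x_2 = 0.25·p_1·x_1; combined with the budget, a share 0.75 of income goes to x_1.
Demand: x_1*(p_1,p_2,m) = 0.75·m/p_1 and x_2* = 0.25·m/p_2.
At p_1=7.5, p_2=22.28, m=112: x_1* = 0.75·112/7.5 = 11.2.

x_1* = 11.2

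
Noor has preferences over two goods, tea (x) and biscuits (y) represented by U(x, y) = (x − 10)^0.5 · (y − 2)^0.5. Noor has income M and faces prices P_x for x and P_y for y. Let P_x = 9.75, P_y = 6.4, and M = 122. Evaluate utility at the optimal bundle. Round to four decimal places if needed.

V = 0.7406

This is Cobb-Douglas in (x−10, y−2): tangency gives 0.5·P_y·(y−2) = 0.5·P_x·(x−10).
After buying the subsistence bundle (10, 2), a share 0.5 of the remaining income goes to x: x* = 10 + 0.5·(M − 10P_x − 2P_y)/P_x.
Discretionary income = 122 − 10·9.75 − 2·6.4 = 11.7; x* = 10 + 0.5·11.7/9.75 = 10.6; y* = 2 + 0.5·11.7/6.4 = 2.9141.
Utility at the optimum: U(10.6, 2.9141) = 0.7406.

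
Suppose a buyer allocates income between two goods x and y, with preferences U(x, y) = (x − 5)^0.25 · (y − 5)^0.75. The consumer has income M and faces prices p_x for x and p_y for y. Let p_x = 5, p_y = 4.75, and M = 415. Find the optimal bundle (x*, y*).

x* = 23.3125, y* = 62.8289

Substituting into the budget: x* = 5 + 0.25·(M − 5·p_x − 5·p_y)/p_x, and y* = 5 + 0.75·(…)/p_y.
Discretionary income = 415 − 5·5 − 5·4.75 = 366.25; x* = 5 + 0.25·366.25/5 = 23.3125; y* = 5 + 0.75·366.25/4.75 = 62.8289.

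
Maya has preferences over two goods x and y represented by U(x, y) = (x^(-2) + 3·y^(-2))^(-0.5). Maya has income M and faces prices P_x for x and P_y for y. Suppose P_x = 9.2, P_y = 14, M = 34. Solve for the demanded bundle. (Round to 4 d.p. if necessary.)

x* = 1.2708, y* = 1.5935

MRS = MU_x/MU_y = (1/3)·(y/x)^(3). Set equal to P_x/P_y.
Solve for the ratio: y/x = [3·P_x/P_y]^(1/3).
Substitute y = (y/x)·x into the budget: x* = M/(P_x + P_y·(y/x)).
Numerically y/x = 1.253893, so x* = 34/(9.2 + 14·1.253893) = 1.2708 and y* = 1.253893·1.2708 = 1.5935.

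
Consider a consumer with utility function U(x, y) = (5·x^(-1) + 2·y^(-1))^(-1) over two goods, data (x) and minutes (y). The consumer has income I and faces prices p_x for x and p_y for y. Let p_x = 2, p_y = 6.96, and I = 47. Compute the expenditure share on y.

Numerically y/x = 0.339032, so x* = 47/(2 + 6.96·0.339032) = 10.7807 and y* = 0.339032·10.7807 = 3.655.
Expenditure on y: 6.96·3.655 = 25.4387; share = 0.5412.

share on y = 0.5412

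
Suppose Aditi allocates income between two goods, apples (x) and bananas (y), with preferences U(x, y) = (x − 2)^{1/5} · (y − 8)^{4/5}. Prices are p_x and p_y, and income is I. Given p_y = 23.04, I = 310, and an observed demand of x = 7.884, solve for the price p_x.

Let x' = x−2, y' = y−8. MRS = (1/4)·y'/x' = p_x/p_y.
Substituting into the budget: x* = 2 + 0.2·(I − 2·p_x − 8·p_y)/p_x, and y* = 8 + 0.8·(…)/p_y.
Set x* = 7.884 in the demand function and solve for p_x: p_x = 4.

p_x = 4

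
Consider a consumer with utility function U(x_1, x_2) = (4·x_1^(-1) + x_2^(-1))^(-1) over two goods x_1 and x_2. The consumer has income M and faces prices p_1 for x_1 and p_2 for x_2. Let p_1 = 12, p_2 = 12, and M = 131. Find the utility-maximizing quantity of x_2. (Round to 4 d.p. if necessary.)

x_2* = 3.6389

Substitute x_2 = (x_2/x_1)·x_1 into the budget: x_1* = M/(p_1 + p_2·(x_2/x_1)).
Numerically x_2/x_1 = 0.5, so x_1* = 131/(12 + 12·0.5) = 7.2778 and x_2* = 0.5·7.2778 = 3.6389.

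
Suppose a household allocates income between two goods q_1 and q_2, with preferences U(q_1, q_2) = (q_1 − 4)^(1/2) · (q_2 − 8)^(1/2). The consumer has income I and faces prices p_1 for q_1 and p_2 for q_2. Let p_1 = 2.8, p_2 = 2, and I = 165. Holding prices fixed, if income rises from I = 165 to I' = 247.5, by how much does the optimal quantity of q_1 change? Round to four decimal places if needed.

MRS = (q_2−8)/(q_1−4). Tangency with p_1/p_2 gives q_2−8 = (p_1/p_2)·(q_1−4).
After buying the subsistence bundle (4, 8), a share 0.5 of the remaining income goes to q_1: q_1* = 4 + 0.5·(I − 4p_1 − 8p_2)/p_1.
Discretionary income = 165 − 4·2.8 − 8·2 = 137.8; q_1* = 4 + 0.5·137.8/2.8 = 28.6071.
At I' = 247.5: q_1* = 43.3393. Change: 43.3393 − 28.6071 = 14.7321.

Δq_1* = 14.7321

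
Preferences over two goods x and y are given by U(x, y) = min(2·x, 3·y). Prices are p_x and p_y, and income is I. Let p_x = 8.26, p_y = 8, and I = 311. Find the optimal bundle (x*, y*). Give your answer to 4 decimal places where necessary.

With perfect complements, no substitution: consume in ratio x:y = 3:2.
Budget: p_x·x + p_y·(2/3)·x = I, so (3·p_x + 2·p_y)·x = 3·I.
Demand: x*(p_x,p_y,I) = 3·I/(3·p_x + 2·p_y), y* = 2·I/(3·p_x + 2·p_y).
Here 3·8.26 + 2·8 = 40.78, giving x* = 22.8789 and y* = 15.2526.

x* = 22.8789, y* = 15.2526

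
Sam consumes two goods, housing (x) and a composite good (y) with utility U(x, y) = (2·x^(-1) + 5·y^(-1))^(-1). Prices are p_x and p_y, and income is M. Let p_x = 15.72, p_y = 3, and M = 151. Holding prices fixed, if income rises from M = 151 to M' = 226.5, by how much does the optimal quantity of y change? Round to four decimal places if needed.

Δy* = 10.2815

From the CES first-order condition, (2/5)·(y/x)^(2) = p_x/p_y.
Solve for the ratio: y/x = [(5/2)·p_x/p_y]^(0.5).
Substitute y = (y/x)·x into the budget: x* = M/(p_x + p_y·(y/x)).
Numerically y/x = 3.619392, so x* = 151/(15.72 + 3·3.619392) = 5.6814 and y* = 3.619392·5.6814 = 20.563.
At M' = 226.5: y* = 30.8446. Change: 30.8446 − 20.563 = 10.2815.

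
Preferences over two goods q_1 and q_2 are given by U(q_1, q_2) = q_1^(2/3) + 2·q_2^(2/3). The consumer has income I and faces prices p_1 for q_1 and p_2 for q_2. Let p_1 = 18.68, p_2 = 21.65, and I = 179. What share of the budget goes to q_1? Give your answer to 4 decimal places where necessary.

share on q_1 = 0.1438

With the ratio pinned down, the budget gives q_1* = I/(p_1 + p_2·(q_2/q_1)) and q_2* = (q_2/q_1)·q_1*.
Numerically q_2/q_1 = 5.138625, so q_1* = 179/(18.68 + 21.65·5.138625) = 1.3777 and q_2* = 5.138625·1.3777 = 7.0792.
Expenditure on q_1: 18.68·1.3777 = 25.7345; share = 0.1438.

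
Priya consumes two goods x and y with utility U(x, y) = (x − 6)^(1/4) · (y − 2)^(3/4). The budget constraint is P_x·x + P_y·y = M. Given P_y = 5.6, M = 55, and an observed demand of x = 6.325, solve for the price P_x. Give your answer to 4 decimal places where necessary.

P_x = 6

MRS = (1/3)·(y−2)/(x−6). Tangency with P_x/P_y gives y−2 = 3·(P_x/P_y)·(x−6).
After buying the subsistence bundle (6, 2), a share 0.25 of the remaining income goes to x: x* = 6 + 0.25·(M − 6P_x − 2P_y)/P_x.
Set x* = 6.325 in the demand function and solve for P_x: P_x = 6.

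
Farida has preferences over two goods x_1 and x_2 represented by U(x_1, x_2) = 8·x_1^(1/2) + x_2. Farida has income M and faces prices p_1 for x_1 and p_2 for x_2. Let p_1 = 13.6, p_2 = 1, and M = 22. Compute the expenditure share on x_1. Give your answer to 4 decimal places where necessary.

Utility is quasi-linear in x_2; the FOC for x_1 is 4/√x_1 = p_1/p_2.
Solve: √x_1 = 4·p_2/p_1, so x_1*(p_1,p_2) = (4·p_2/p_1)², and x_2* = (M − p_1·x_1*)/p_2.
Plugging in: x_1* = (4·1/13.6)² = 0.0865, x_2* = 20.8235.
Expenditure on x_1: 13.6·0.0865 = 1.1765; share = 0.0535.

share on x_1 = 0.0535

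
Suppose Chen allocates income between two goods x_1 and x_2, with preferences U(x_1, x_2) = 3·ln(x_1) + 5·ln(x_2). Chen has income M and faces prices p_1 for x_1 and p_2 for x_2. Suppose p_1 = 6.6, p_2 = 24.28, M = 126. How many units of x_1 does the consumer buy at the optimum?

x_1* = 7.1591

Tangency: MRS = (3/5)·x_2/x_1 = p_1/p_2.
So 3·p_2·x_2 = 5·p_1·x_1; combined with the budget, a share 0.375 of income goes to x_1.
Demand: x_1*(p_1,p_2,M) = 0.375·M/p_1 and x_2* = 0.625·M/p_2.
At p_1=6.6, p_2=24.28, M=126: x_1* = 0.375·126/6.6 = 7.1591.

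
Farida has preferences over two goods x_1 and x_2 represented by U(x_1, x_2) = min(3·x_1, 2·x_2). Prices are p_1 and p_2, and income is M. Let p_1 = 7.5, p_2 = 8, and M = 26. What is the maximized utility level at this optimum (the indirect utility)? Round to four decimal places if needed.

With perfect complements, no substitution: consume in ratio x_1:x_2 = 2:3.
Budget: p_1·x_1 + p_2·(3/2)·x_1 = M, so (2·p_1 + 3·p_2)·x_1 = 2·M.
Demand: x_1*(p_1,p_2,M) = 2·M/(2·p_1 + 3·p_2), x_2* = 3·M/(2·p_1 + 3·p_2).
Here 2·7.5 + 3·8 = 39, giving x_1* = 1.3333 and x_2* = 2.
Utility at the optimum: U(1.3333, 2) = 4.

V = 4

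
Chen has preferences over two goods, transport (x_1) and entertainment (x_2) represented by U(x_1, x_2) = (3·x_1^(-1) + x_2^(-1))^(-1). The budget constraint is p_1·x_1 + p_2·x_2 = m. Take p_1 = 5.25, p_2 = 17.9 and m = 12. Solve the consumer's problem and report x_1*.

x_1* = 1.1063

From the CES first-order condition, 3·(x_2/x_1)^(2) = p_1/p_2.
Hence x_2/x_1 = ((1/3)·p_1/p_2)^(1/(2)), i.e. raised to the 0.5 power.
Substitute x_2 = (x_2/x_1)·x_1 into the budget: x_1* = m/(p_1 + p_2·(x_2/x_1)).
Numerically x_2/x_1 = 0.312675, so x_1* = 12/(5.25 + 17.9·0.312675) = 1.1063.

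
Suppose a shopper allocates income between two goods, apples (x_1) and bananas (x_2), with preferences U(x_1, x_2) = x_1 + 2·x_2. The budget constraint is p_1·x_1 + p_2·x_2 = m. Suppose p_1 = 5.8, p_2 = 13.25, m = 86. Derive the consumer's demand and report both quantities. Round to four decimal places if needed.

x_1 gives more utility per dollar, so spend all income on x_1: x_1* = m/p_1, x_2* = 0.
Numerically: x_1* = 14.8276, x_2* = 0.

x_1* = 14.8276, x_2* = 0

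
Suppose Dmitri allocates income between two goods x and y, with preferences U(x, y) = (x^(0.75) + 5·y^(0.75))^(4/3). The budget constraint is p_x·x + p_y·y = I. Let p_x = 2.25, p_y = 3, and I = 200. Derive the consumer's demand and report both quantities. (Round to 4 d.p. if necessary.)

x* = 0.3358, y* = 66.4148

From the CES first-order condition, (1/5)·(y/x)^(0.25) = p_x/p_y.
Solve for the ratio: y/x = [5·p_x/p_y]^(4).
With the ratio pinned down, the budget gives x* = I/(p_x + p_y·(y/x)) and y* = (y/x)·x*.
Numerically y/x = 197.753906, so x* = 200/(2.25 + 3·197.753906) = 0.3358 and y* = 197.753906·0.3358 = 66.4148.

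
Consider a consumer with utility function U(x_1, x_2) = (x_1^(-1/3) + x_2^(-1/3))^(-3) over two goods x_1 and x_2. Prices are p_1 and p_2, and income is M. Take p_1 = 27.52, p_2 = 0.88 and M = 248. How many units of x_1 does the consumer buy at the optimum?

x_1* = 6.3334

Substitute x_2 = (x_2/x_1)·x_1 into the budget: x_1* = M/(p_1 + p_2·(x_2/x_1)).
Numerically x_2/x_1 = 13.224349, so x_1* = 248/(27.52 + 0.88·13.224349) = 6.3334.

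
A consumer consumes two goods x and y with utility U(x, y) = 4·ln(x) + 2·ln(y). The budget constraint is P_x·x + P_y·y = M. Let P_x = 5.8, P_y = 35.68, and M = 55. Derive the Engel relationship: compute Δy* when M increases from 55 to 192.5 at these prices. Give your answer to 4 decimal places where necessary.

Tangency: MRS = 2·y/x = P_x/P_y.
Rearranging, P_y·y = (1/2)·P_x·x. Substituting into the budget gives P_x·x·(1 + (1/2)) = M.
Demand: x*(P_x,P_y,M) = 2/3·M/P_x and y* = 1/3·M/P_y.
At P_x=5.8, P_y=35.68, M=55: y* = 1/3·55/35.68 = 0.5138.
At M' = 192.5: y* = 1.7984. Change: 1.7984 − 0.5138 = 1.2846.

Δy* = 1.2846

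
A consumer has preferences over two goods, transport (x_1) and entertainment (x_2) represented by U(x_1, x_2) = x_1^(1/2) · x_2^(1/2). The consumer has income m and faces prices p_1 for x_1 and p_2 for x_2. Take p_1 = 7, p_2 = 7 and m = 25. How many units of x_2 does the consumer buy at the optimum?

x_2* = 1.7857

The MRS is x_2/x_1. Set MRS = p_1/p_2.
So 0.5·p_2·x_2 = 0.5·p_1·x_1; combined with the budget, a share 0.5 of income goes to x_1.
Demand: x_1*(p_1,p_2,m) = 0.5·m/p_1 and x_2* = 0.5·m/p_2.
At p_1=7, p_2=7, m=25: x_2* = 0.5·25/7 = 1.7857.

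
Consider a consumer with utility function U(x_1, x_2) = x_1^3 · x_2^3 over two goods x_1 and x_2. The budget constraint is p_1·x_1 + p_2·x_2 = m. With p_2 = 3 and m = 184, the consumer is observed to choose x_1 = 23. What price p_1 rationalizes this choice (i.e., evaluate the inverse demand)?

p_1 = 4

Tangency: MRS = x_2/x_1 = p_1/p_2.
Rearranging, p_2·x_2 = p_1·x_1. Substituting into the budget gives p_1·x_1·(1 + 1) = m.
Demand: x_1*(p_1,p_2,m) = 0.5·m/p_1 and x_2* = 0.5·m/p_2.
Set x_1* = 23 in the demand function and solve for p_1: p_1 = 4.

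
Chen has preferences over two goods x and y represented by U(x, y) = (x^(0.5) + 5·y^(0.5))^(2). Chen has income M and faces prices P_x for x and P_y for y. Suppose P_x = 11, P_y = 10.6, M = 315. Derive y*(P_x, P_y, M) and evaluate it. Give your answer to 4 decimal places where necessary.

From the CES first-order condition, (1/5)·(y/x)^(0.5) = P_x/P_y.
Solve for the ratio: y/x = [5·P_x/P_y]^(2).
Substitute y = (y/x)·x into the budget: x* = M/(P_x + P_y·(y/x)).
Numerically y/x = 26.922392, so x* = 315/(11 + 10.6·26.922392) = 1.0628 and y* = 26.922392·1.0628 = 28.614.

y* = 28.614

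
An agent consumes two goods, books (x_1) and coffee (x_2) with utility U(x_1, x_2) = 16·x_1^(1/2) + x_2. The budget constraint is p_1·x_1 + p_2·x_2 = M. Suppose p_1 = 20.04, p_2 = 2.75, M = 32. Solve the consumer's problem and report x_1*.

x_1* = 1.2052

Utility is quasi-linear in x_2; the FOC for x_1 is 8/√x_1 = p_1/p_2.
Solve: √x_1 = 8·p_2/p_1, so x_1*(p_1,p_2) = (8·p_2/p_1)², and x_2* = (M − p_1·x_1*)/p_2.
Plugging in: x_1* = (8·2.75/20.04)² = 1.2052.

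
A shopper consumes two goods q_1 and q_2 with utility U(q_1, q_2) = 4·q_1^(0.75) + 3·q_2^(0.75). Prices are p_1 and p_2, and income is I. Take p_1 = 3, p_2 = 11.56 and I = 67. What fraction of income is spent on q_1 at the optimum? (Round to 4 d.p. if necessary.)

share on q_1 = 0.9945

MRS = MU_q_1/MU_q_2 = (4/3)·(q_2/q_1)^(0.25). Set equal to p_1/p_2.
Hence q_2/q_1 = ((3/4)·p_1/p_2)^(1/(0.25)), i.e. raised to the 4 power.
Substitute q_2 = (q_2/q_1)·q_1 into the budget: q_1* = I/(p_1 + p_2·(q_2/q_1)).
Numerically q_2/q_1 = 0.001435, so q_1* = 67/(3 + 11.56·0.001435) = 22.2105 and q_2* = 0.001435·22.2105 = 0.0319.
Expenditure on q_1: 3·22.2105 = 66.6315; share = 0.9945.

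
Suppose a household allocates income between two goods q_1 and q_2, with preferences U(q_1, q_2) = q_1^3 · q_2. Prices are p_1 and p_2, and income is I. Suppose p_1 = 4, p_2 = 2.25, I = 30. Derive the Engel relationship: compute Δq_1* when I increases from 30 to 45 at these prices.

Δq_1* = 2.8125

Tangency: MRS = 3·q_2/q_1 = p_1/p_2.
So 3·p_2·q_2 = p_1·q_1; combined with the budget, a share 0.75 of income goes to q_1.
Demand: q_1*(p_1,p_2,I) = 0.75·I/p_1 and q_2* = 0.25·I/p_2.
At p_1=4, p_2=2.25, I=30: q_1* = 0.75·30/4 = 5.625.
At I' = 45: q_1* = 8.4375. Change: 8.4375 − 5.625 = 2.8125.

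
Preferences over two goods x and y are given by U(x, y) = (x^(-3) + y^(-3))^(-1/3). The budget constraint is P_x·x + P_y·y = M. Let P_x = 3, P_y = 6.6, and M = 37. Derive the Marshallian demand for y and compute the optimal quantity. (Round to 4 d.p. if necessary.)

y* = 3.6085

MRS = MU_x/MU_y = (y/x)^(4). Set equal to P_x/P_y.
Hence y/x = (P_x/P_y)^(1/(4)), i.e. raised to the 0.25 power.
Substitute y = (y/x)·x into the budget: x* = M/(P_x + P_y·(y/x)).
Numerically y/x = 0.821097, so x* = 37/(3 + 6.6·0.821097) = 4.3947 and y* = 0.821097·4.3947 = 3.6085.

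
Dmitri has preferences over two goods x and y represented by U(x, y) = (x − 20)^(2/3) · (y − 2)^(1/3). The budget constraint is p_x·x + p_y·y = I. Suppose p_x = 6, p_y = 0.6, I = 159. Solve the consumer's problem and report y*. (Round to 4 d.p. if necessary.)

y* = 23

After buying the subsistence bundle (20, 2), a share 2/3 of the remaining income goes to x: x* = 20 + 2/3·(I − 20p_x − 2p_y)/p_x.
Discretionary income = 159 − 20·6 − 2·0.6 = 37.8; y* = 2 + 1/3·37.8/0.6 = 23.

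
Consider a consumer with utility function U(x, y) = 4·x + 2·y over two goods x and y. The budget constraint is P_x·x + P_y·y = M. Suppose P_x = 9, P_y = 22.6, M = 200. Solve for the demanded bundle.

x* = 22.2222, y* = 0

Perfect substitutes: compare marginal utility per dollar. 4/P_x vs 2/P_y → 0.4444 vs 0.0885.
x gives more utility per dollar, so spend all income on x: x* = M/P_x, y* = 0.
Numerically: x* = 22.2222, y* = 0.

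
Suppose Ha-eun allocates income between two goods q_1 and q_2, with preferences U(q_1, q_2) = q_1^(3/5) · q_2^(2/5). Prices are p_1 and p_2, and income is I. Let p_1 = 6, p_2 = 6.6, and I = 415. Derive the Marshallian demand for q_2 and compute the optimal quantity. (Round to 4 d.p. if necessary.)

q_2* = 25.1515

Tangency: MRS = (3/2)·q_2/q_1 = p_1/p_2.
Rearranging, p_2·q_2 = (2/3)·p_1·q_1. Substituting into the budget gives p_1·q_1·(1 + (2/3)) = I.
Demand: q_1*(p_1,p_2,I) = 0.6·I/p_1 and q_2* = 0.4·I/p_2.
At p_1=6, p_2=6.6, I=415: q_2* = 0.4·415/6.6 = 25.1515.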